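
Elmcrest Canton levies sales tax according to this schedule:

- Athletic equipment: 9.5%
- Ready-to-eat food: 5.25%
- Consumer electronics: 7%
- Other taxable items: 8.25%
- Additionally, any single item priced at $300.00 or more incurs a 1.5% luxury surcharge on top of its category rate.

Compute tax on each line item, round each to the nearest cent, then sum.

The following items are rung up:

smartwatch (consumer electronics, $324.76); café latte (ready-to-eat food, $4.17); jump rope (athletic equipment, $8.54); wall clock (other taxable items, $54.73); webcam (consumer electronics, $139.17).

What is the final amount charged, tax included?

Smartwatch $324.76: consumer electronics → 7% + 1.5% surcharge = 8.5% → $27.60
Café latte $4.17: ready-to-eat food → 5.25% → $0.22
Jump rope $8.54: athletic equipment → 9.5% → $0.81
Wall clock $54.73: other taxable items → 8.25% → $4.52
Webcam $139.17: consumer electronics → 7% → $9.74
Subtotal = $531.37; tax = $42.89; total due = $574.26

$574.26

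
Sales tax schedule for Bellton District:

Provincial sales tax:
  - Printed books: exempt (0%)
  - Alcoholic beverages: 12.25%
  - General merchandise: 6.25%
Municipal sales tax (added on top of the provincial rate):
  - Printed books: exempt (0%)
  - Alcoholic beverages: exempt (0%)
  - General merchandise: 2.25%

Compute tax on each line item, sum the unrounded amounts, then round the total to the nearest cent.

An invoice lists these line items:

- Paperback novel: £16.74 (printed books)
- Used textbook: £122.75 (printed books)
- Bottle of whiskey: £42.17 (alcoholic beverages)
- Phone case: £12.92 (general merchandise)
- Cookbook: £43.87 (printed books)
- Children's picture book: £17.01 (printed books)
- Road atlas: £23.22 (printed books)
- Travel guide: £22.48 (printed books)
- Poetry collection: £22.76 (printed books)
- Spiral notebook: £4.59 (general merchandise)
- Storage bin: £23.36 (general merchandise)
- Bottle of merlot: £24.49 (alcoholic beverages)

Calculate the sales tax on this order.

Paperback novel £16.74: printed books → 0% + 0% municipal = 0% → £0.00
Used textbook £122.75: printed books → 0% + 0% municipal = 0% → £0.00
Bottle of whiskey £42.17: alcoholic beverages → 12.25% + 0% municipal = 12.25% → £5.165825
Phone case £12.92: general merchandise → 6.25% + 2.25% municipal = 8.5% → £1.0982
Cookbook £43.87: printed books → 0% + 0% municipal = 0% → £0.00
Children's picture book £17.01: printed books → 0% + 0% municipal = 0% → £0.00
Road atlas £23.22: printed books → 0% + 0% municipal = 0% → £0.00
Travel guide £22.48: printed books → 0% + 0% municipal = 0% → £0.00
Poetry collection £22.76: printed books → 0% + 0% municipal = 0% → £0.00
Spiral notebook £4.59: general merchandise → 6.25% + 2.25% municipal = 8.5% → £0.39015
Storage bin £23.36: general merchandise → 6.25% + 2.25% municipal = 8.5% → £1.9856
Bottle of merlot £24.49: alcoholic beverages → 12.25% + 0% municipal = 12.25% → £3.000025
Unrounded tax sum = £11.6398 → £11.64

£11.64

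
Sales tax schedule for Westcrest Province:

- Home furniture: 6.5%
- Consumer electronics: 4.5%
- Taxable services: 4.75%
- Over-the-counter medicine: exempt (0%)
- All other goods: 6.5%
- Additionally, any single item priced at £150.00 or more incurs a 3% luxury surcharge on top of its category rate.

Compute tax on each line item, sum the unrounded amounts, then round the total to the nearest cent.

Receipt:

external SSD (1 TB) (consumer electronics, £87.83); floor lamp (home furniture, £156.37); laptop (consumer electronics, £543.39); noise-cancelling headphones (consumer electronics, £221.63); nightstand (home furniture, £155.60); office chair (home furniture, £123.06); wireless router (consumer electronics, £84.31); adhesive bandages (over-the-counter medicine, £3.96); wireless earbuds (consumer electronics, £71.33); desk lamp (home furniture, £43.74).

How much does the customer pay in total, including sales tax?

External SSD (1 TB) £87.83: consumer electronics → 4.5% → £3.95235
Floor lamp £156.37: home furniture → 6.5% + 3% surcharge = 9.5% → £14.85515
Laptop £543.39: consumer electronics → 4.5% + 3% surcharge = 7.5% → £40.75425
Noise-cancelling headphones £221.63: consumer electronics → 4.5% + 3% surcharge = 7.5% → £16.62225
Nightstand £155.60: home furniture → 6.5% + 3% surcharge = 9.5% → £14.782
Office chair £123.06: home furniture → 6.5% → £7.9989
Wireless router £84.31: consumer electronics → 4.5% → £3.79395
Adhesive bandages £3.96: over-the-counter medicine → 0% → £0.00
Wireless earbuds £71.33: consumer electronics → 4.5% → £3.20985
Desk lamp £43.74: home furniture → 6.5% → £2.8431
Subtotal = £1491.22; unrounded tax = £108.8118 → £108.81; total due = £1600.03

£1600.03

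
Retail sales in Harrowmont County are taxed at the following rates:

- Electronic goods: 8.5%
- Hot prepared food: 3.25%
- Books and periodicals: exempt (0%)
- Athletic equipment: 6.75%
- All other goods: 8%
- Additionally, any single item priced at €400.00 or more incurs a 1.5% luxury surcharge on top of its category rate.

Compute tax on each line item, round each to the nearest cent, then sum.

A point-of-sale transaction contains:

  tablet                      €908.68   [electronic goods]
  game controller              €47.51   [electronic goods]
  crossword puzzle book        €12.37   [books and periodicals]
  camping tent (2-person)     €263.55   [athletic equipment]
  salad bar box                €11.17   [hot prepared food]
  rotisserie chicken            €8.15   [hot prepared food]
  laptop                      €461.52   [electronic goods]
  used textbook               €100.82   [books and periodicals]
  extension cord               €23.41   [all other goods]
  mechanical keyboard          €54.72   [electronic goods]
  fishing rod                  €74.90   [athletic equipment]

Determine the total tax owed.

Tablet €908.68: electronic goods → 8.5% + 1.5% surcharge = 10% → €90.87
Game controller €47.51: electronic goods → 8.5% → €4.04
Crossword puzzle book €12.37: books and periodicals → 0% → €0.00
Camping tent (2-person) €263.55: athletic equipment → 6.75% → €17.79
Salad bar box €11.17: hot prepared food → 3.25% → €0.36
Rotisserie chicken €8.15: hot prepared food → 3.25% → €0.26
Laptop €461.52: electronic goods → 8.5% + 1.5% surcharge = 10% → €46.15
Used textbook €100.82: books and periodicals → 0% → €0.00
Extension cord €23.41: all other goods → 8% → €1.87
Mechanical keyboard €54.72: electronic goods → 8.5% → €4.65
Fishing rod €74.90: athletic equipment → 6.75% → €5.06
Total tax = €90.87 + €4.04 + €17.79 + €0.36 + €0.26 + €46.15 + €1.87 + €4.65 + €5.06 = €171.05

€171.05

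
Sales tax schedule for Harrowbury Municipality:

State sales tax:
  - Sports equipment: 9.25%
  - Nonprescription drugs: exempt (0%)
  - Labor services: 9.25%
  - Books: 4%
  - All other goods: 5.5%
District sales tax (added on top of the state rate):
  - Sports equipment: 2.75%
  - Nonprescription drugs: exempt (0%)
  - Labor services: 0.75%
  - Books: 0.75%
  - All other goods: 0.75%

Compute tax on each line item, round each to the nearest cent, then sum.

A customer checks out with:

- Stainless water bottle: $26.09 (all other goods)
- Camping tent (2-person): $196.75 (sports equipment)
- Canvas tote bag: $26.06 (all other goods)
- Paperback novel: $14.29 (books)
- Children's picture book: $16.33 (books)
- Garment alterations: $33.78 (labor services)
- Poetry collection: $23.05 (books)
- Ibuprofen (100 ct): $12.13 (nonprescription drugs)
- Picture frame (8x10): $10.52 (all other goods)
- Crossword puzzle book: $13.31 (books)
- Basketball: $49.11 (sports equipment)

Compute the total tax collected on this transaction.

Stainless water bottle $26.09: all other goods → 5.5% + 0.75% district = 6.25% → $1.63
Camping tent (2-person) $196.75: sports equipment → 9.25% + 2.75% district = 12% → $23.61
Canvas tote bag $26.06: all other goods → 5.5% + 0.75% district = 6.25% → $1.63
Paperback novel $14.29: books → 4% + 0.75% district = 4.75% → $0.68
Children's picture book $16.33: books → 4% + 0.75% district = 4.75% → $0.78
Garment alterations $33.78: labor services → 9.25% + 0.75% district = 10% → $3.38
Poetry collection $23.05: books → 4% + 0.75% district = 4.75% → $1.09
Ibuprofen (100 ct) $12.13: nonprescription drugs → 0% + 0% district = 0% → $0.00
Picture frame (8x10) $10.52: all other goods → 5.5% + 0.75% district = 6.25% → $0.66
Crossword puzzle book $13.31: books → 4% + 0.75% district = 4.75% → $0.63
Basketball $49.11: sports equipment → 9.25% + 2.75% district = 12% → $5.89
Total tax = $1.63 + $23.61 + $1.63 + $0.68 + $0.78 + $3.38 + $1.09 + $0.66 + $0.63 + $5.89 = $39.98

$39.98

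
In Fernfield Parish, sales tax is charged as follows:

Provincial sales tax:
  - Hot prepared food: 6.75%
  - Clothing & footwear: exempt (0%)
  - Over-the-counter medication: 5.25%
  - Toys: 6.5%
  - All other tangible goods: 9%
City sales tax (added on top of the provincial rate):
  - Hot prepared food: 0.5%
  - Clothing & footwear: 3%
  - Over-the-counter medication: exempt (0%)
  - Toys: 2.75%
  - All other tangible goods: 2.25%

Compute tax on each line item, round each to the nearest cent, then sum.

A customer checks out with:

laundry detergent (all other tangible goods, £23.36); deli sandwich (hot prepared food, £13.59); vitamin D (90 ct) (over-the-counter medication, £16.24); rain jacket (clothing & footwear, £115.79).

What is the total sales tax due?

Laundry detergent £23.36: all other tangible goods → 9% + 2.25% city = 11.25% → £2.63
Deli sandwich £13.59: hot prepared food → 6.75% + 0.5% city = 7.25% → £0.99
Vitamin D (90 ct) £16.24: over-the-counter medication → 5.25% + 0% city = 5.25% → £0.85
Rain jacket £115.79: clothing & footwear → 0% + 3% city = 3% → £3.47
Total tax = £2.63 + £0.99 + £0.85 + £3.47 = £7.94

£7.94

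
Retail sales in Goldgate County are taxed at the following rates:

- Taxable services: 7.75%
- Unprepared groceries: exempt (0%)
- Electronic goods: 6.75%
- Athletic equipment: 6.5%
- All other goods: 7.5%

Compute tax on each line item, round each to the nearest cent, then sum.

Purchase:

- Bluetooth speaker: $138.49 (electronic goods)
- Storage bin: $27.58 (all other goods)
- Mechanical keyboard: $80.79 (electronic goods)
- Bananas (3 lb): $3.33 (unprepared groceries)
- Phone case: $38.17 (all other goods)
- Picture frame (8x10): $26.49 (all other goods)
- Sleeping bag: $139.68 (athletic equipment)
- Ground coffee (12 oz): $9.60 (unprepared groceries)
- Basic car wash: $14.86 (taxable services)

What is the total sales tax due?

Bluetooth speaker $138.49: electronic goods → 6.75% → $9.35
Storage bin $27.58: all other goods → 7.5% → $2.07
Mechanical keyboard $80.79: electronic goods → 6.75% → $5.45
Bananas (3 lb) $3.33: unprepared groceries → 0% → $0.00
Phone case $38.17: all other goods → 7.5% → $2.86
Picture frame (8x10) $26.49: all other goods → 7.5% → $1.99
Sleeping bag $139.68: athletic equipment → 6.5% → $9.08
Ground coffee (12 oz) $9.60: unprepared groceries → 0% → $0.00
Basic car wash $14.86: taxable services → 7.75% → $1.15
Total tax = $9.35 + $2.07 + $5.45 + $2.86 + $1.99 + $9.08 + $1.15 = $31.95

$31.95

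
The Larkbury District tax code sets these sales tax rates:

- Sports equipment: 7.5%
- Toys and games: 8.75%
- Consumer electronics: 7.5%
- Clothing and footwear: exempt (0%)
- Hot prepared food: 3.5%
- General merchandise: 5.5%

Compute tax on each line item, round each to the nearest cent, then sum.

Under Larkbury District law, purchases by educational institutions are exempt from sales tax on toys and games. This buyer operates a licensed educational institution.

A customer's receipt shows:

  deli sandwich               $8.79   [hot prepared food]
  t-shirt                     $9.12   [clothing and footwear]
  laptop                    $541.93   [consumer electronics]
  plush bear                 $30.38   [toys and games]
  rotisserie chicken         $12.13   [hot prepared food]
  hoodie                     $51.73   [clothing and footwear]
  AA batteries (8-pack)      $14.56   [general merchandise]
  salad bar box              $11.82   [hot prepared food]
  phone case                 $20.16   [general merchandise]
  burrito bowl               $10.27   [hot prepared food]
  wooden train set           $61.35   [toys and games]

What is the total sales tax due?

Deli sandwich $8.79: hot prepared food → 3.5% → $0.31
T-shirt $9.12: clothing and footwear → 0% → $0.00
Laptop $541.93: consumer electronics → 7.5% → $40.64
Plush bear $30.38: toys and games, buyer-exempt → 0% → $0.00
Rotisserie chicken $12.13: hot prepared food → 3.5% → $0.42
Hoodie $51.73: clothing and footwear → 0% → $0.00
AA batteries (8-pack) $14.56: general merchandise → 5.5% → $0.80
Salad bar box $11.82: hot prepared food → 3.5% → $0.41
Phone case $20.16: general merchandise → 5.5% → $1.11
Burrito bowl $10.27: hot prepared food → 3.5% → $0.36
Wooden train set $61.35: toys and games, buyer-exempt → 0% → $0.00
Total tax = $0.31 + $40.64 + $0.42 + $0.80 + $0.41 + $1.11 + $0.36 = $44.05

$44.05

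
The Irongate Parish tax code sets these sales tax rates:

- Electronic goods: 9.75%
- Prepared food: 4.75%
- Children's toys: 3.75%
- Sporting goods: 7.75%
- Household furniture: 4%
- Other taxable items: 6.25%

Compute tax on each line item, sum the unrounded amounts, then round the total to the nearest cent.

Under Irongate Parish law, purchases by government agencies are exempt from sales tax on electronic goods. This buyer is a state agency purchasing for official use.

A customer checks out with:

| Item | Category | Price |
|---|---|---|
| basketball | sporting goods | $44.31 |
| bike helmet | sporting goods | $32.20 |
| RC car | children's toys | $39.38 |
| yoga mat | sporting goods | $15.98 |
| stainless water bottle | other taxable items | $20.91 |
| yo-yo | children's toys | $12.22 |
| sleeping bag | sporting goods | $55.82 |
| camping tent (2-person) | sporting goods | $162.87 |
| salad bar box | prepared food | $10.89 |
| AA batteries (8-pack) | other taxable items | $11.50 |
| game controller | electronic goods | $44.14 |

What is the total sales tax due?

$28.59

Basketball $44.31: sporting goods → 7.75% → $3.434025
Bike helmet $32.20: sporting goods → 7.75% → $2.4955
RC car $39.38: children's toys → 3.75% → $1.47675
Yoga mat $15.98: sporting goods → 7.75% → $1.23845
Stainless water bottle $20.91: other taxable items → 6.25% → $1.306875
Yo-yo $12.22: children's toys → 3.75% → $0.45825
Sleeping bag $55.82: sporting goods → 7.75% → $4.32605
Camping tent (2-person) $162.87: sporting goods → 7.75% → $12.622425
Salad bar box $10.89: prepared food → 4.75% → $0.517275
AA batteries (8-pack) $11.50: other taxable items → 6.25% → $0.71875
Game controller $44.14: electronic goods, buyer-exempt → 0% → $0.00
Unrounded tax sum = $28.59435 → $28.59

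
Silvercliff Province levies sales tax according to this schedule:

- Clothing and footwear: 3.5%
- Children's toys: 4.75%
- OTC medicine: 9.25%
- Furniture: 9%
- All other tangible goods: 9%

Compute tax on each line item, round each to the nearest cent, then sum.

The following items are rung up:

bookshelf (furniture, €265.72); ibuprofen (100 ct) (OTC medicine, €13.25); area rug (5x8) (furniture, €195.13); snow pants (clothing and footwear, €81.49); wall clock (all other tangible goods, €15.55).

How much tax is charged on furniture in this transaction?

€41.47

Bookshelf €265.72: furniture → 9% → €23.91
Area rug (5x8) €195.13: furniture → 9% → €17.56
Tax on furniture = €23.91 + €17.56 = €41.47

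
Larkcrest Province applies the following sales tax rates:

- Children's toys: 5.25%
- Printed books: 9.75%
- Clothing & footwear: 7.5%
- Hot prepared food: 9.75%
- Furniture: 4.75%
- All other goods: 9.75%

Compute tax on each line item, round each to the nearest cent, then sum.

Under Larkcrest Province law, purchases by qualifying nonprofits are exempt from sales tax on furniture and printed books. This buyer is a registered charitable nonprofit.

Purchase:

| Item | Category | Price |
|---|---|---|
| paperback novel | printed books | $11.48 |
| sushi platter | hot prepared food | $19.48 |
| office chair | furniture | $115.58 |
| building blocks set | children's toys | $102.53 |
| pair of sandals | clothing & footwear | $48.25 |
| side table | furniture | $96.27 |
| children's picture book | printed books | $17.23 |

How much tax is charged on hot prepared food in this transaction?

$1.90

Sushi platter $19.48: hot prepared food → 9.75% → $1.90
Tax on hot prepared food = $1.90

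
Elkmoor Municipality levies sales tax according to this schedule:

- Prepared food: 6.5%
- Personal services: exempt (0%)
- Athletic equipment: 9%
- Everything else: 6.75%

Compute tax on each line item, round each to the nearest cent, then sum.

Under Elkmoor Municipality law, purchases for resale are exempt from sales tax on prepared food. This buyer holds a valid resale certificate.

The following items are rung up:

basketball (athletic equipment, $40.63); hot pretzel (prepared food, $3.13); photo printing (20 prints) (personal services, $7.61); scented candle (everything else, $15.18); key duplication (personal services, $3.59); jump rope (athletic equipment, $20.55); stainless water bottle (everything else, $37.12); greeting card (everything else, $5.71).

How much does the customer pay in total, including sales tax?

$142.95

Basketball $40.63: athletic equipment → 9% → $3.66
Hot pretzel $3.13: prepared food, buyer-exempt → 0% → $0.00
Photo printing (20 prints) $7.61: personal services → 0% → $0.00
Scented candle $15.18: everything else → 6.75% → $1.02
Key duplication $3.59: personal services → 0% → $0.00
Jump rope $20.55: athletic equipment → 9% → $1.85
Stainless water bottle $37.12: everything else → 6.75% → $2.51
Greeting card $5.71: everything else → 6.75% → $0.39
Subtotal = $133.52; tax = $9.43; total due = $142.95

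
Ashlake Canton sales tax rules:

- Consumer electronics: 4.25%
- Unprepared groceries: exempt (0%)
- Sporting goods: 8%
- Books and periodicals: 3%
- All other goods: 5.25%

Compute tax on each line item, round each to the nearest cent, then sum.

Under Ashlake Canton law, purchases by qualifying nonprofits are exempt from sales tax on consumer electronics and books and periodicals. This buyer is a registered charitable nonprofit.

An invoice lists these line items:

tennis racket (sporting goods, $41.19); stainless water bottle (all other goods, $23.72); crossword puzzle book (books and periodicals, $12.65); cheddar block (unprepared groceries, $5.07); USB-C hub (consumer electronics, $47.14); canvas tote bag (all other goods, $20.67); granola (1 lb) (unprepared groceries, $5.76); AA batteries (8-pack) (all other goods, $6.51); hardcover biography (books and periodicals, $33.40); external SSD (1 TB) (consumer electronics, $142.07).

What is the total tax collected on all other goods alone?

$2.68

Stainless water bottle $23.72: all other goods → 5.25% → $1.25
Canvas tote bag $20.67: all other goods → 5.25% → $1.09
AA batteries (8-pack) $6.51: all other goods → 5.25% → $0.34
Tax on all other goods = $1.25 + $1.09 + $0.34 = $2.68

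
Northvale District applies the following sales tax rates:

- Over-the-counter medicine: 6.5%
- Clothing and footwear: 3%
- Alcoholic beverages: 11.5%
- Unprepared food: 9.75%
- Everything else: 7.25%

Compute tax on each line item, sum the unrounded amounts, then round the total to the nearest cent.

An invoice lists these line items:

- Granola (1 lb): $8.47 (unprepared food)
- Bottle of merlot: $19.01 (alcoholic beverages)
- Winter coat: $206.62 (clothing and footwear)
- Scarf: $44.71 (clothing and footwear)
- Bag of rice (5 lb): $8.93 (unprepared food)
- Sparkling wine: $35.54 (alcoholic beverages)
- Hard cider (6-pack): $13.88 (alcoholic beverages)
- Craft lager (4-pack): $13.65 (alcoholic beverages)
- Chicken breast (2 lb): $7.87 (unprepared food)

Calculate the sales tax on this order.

Granola (1 lb) $8.47: unprepared food → 9.75% → $0.825825
Bottle of merlot $19.01: alcoholic beverages → 11.5% → $2.18615
Winter coat $206.62: clothing and footwear → 3% → $6.1986
Scarf $44.71: clothing and footwear → 3% → $1.3413
Bag of rice (5 lb) $8.93: unprepared food → 9.75% → $0.870675
Sparkling wine $35.54: alcoholic beverages → 11.5% → $4.0871
Hard cider (6-pack) $13.88: alcoholic beverages → 11.5% → $1.5962
Craft lager (4-pack) $13.65: alcoholic beverages → 11.5% → $1.56975
Chicken breast (2 lb) $7.87: unprepared food → 9.75% → $0.767325
Unrounded tax sum = $19.442925 → $19.44

$19.44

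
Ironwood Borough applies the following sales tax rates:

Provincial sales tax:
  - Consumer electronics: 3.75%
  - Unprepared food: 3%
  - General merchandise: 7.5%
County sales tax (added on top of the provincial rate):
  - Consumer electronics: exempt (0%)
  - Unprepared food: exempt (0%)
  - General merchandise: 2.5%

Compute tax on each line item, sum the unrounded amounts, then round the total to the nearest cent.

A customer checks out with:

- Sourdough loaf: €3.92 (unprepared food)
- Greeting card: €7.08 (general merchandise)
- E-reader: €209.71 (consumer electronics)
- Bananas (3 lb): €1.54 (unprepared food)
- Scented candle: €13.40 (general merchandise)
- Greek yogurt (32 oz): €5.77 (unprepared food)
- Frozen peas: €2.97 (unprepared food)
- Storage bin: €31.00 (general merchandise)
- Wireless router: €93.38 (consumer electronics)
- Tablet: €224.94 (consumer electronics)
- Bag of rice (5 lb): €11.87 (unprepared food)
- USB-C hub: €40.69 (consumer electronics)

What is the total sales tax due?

Sourdough loaf €3.92: unprepared food → 3% + 0% county = 3% → €0.1176
Greeting card €7.08: general merchandise → 7.5% + 2.5% county = 10% → €0.708
E-reader €209.71: consumer electronics → 3.75% + 0% county = 3.75% → €7.864125
Bananas (3 lb) €1.54: unprepared food → 3% + 0% county = 3% → €0.0462
Scented candle €13.40: general merchandise → 7.5% + 2.5% county = 10% → €1.34
Greek yogurt (32 oz) €5.77: unprepared food → 3% + 0% county = 3% → €0.1731
Frozen peas €2.97: unprepared food → 3% + 0% county = 3% → €0.0891
Storage bin €31.00: general merchandise → 7.5% + 2.5% county = 10% → €3.10
Wireless router €93.38: consumer electronics → 3.75% + 0% county = 3.75% → €3.50175
Tablet €224.94: consumer electronics → 3.75% + 0% county = 3.75% → €8.43525
Bag of rice (5 lb) €11.87: unprepared food → 3% + 0% county = 3% → €0.3561
USB-C hub €40.69: consumer electronics → 3.75% + 0% county = 3.75% → €1.525875
Unrounded tax sum = €27.2571 → €27.26

€27.26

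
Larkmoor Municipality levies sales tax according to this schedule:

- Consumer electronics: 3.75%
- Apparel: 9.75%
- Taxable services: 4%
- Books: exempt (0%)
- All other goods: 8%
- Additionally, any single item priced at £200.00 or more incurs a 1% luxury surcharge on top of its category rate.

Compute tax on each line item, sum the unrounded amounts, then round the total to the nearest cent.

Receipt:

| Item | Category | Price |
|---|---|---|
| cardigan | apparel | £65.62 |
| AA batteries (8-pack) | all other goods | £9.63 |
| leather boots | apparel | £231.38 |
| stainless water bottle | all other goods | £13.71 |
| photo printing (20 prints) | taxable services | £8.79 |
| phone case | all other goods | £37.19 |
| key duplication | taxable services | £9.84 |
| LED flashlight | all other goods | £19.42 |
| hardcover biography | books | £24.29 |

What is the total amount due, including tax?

Cardigan £65.62: apparel → 9.75% → £6.39795
AA batteries (8-pack) £9.63: all other goods → 8% → £0.7704
Leather boots £231.38: apparel → 9.75% + 1% surcharge = 10.75% → £24.87335
Stainless water bottle £13.71: all other goods → 8% → £1.0968
Photo printing (20 prints) £8.79: taxable services → 4% → £0.3516
Phone case £37.19: all other goods → 8% → £2.9752
Key duplication £9.84: taxable services → 4% → £0.3936
LED flashlight £19.42: all other goods → 8% → £1.5536
Hardcover biography £24.29: books → 0% → £0.00
Subtotal = £419.87; unrounded tax = £38.4125 → £38.41; total due = £458.28

£458.28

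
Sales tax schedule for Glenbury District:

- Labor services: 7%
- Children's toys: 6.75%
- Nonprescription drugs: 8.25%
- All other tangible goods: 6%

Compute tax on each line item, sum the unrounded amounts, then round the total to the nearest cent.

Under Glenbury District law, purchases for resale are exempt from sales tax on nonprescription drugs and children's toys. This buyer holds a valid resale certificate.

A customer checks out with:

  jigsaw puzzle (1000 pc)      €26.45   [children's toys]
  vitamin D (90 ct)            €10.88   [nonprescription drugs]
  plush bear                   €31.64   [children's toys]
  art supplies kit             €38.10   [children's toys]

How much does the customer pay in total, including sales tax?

Jigsaw puzzle (1000 pc) €26.45: children's toys, buyer-exempt → 0% → €0.00
Vitamin D (90 ct) €10.88: nonprescription drugs, buyer-exempt → 0% → €0.00
Plush bear €31.64: children's toys, buyer-exempt → 0% → €0.00
Art supplies kit €38.10: children's toys, buyer-exempt → 0% → €0.00
Subtotal = €107.07; unrounded tax = €0.00 → €0.00; total due = €107.07

€107.07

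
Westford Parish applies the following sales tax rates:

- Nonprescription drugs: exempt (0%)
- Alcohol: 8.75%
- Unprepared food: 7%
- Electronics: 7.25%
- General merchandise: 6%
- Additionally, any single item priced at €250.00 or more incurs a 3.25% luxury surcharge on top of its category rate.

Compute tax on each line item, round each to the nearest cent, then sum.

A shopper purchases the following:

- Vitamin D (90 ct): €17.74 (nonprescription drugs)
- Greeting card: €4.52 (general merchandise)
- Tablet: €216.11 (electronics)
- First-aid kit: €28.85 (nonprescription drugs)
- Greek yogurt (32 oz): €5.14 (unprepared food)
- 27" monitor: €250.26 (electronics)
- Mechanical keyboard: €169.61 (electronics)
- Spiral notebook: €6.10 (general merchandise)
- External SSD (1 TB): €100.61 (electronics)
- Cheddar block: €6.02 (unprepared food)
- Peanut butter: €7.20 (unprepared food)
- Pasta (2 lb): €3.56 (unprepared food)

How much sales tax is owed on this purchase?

€63.71

Vitamin D (90 ct) €17.74: nonprescription drugs → 0% → €0.00
Greeting card €4.52: general merchandise → 6% → €0.27
Tablet €216.11: electronics → 7.25% → €15.67
First-aid kit €28.85: nonprescription drugs → 0% → €0.00
Greek yogurt (32 oz) €5.14: unprepared food → 7% → €0.36
27" monitor €250.26: electronics → 7.25% + 3.25% surcharge = 10.5% → €26.28
Mechanical keyboard €169.61: electronics → 7.25% → €12.30
Spiral notebook €6.10: general merchandise → 6% → €0.37
External SSD (1 TB) €100.61: electronics → 7.25% → €7.29
Cheddar block €6.02: unprepared food → 7% → €0.42
Peanut butter €7.20: unprepared food → 7% → €0.50
Pasta (2 lb) €3.56: unprepared food → 7% → €0.25
Total tax = €0.27 + €15.67 + €0.36 + €26.28 + €12.30 + €0.37 + €7.29 + €0.42 + €0.50 + €0.25 = €63.71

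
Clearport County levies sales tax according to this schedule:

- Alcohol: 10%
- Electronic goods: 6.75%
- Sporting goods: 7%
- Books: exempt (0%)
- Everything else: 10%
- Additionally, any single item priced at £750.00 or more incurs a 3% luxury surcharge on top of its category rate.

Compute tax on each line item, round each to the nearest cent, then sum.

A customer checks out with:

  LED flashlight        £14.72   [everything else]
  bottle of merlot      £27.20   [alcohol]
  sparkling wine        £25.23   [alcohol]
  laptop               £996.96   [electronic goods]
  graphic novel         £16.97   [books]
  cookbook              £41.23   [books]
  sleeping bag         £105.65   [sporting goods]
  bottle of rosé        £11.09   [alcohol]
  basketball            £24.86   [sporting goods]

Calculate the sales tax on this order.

£114.16

LED flashlight £14.72: everything else → 10% → £1.47
Bottle of merlot £27.20: alcohol → 10% → £2.72
Sparkling wine £25.23: alcohol → 10% → £2.52
Laptop £996.96: electronic goods → 6.75% + 3% surcharge = 9.75% → £97.20
Graphic novel £16.97: books → 0% → £0.00
Cookbook £41.23: books → 0% → £0.00
Sleeping bag £105.65: sporting goods → 7% → £7.40
Bottle of rosé £11.09: alcohol → 10% → £1.11
Basketball £24.86: sporting goods → 7% → £1.74
Total tax = £1.47 + £2.72 + £2.52 + £97.20 + £7.40 + £1.11 + £1.74 = £114.16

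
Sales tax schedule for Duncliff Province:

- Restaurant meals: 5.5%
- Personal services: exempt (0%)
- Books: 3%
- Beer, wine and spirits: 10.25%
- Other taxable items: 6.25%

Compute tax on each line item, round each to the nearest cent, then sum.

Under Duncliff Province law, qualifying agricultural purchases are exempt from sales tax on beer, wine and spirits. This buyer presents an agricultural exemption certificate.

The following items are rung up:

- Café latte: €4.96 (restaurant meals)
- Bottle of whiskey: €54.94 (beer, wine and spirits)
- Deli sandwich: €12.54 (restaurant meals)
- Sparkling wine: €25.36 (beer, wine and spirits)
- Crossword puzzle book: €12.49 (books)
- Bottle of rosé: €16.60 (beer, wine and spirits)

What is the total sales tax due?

€1.33

Café latte €4.96: restaurant meals → 5.5% → €0.27
Bottle of whiskey €54.94: beer, wine and spirits, buyer-exempt → 0% → €0.00
Deli sandwich €12.54: restaurant meals → 5.5% → €0.69
Sparkling wine €25.36: beer, wine and spirits, buyer-exempt → 0% → €0.00
Crossword puzzle book €12.49: books → 3% → €0.37
Bottle of rosé €16.60: beer, wine and spirits, buyer-exempt → 0% → €0.00
Total tax = €0.27 + €0.69 + €0.37 = €1.33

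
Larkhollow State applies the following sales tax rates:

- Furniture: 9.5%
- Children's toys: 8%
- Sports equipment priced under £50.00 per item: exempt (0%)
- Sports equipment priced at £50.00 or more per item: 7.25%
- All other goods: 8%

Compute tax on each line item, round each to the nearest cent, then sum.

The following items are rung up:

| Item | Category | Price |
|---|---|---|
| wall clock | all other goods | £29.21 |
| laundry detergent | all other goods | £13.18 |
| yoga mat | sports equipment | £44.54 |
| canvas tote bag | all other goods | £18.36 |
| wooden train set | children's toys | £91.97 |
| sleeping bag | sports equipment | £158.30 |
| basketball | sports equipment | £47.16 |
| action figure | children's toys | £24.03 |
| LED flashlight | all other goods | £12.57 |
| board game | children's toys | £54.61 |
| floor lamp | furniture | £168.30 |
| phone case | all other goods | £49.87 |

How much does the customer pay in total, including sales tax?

Wall clock £29.21: all other goods → 8% → £2.34
Laundry detergent £13.18: all other goods → 8% → £1.05
Yoga mat £44.54: sports equipment, under £50.00 → 0% → £0.00
Canvas tote bag £18.36: all other goods → 8% → £1.47
Wooden train set £91.97: children's toys → 8% → £7.36
Sleeping bag £158.30: sports equipment, £50.00 or more → 7.25% → £11.48
Basketball £47.16: sports equipment, under £50.00 → 0% → £0.00
Action figure £24.03: children's toys → 8% → £1.92
LED flashlight £12.57: all other goods → 8% → £1.01
Board game £54.61: children's toys → 8% → £4.37
Floor lamp £168.30: furniture → 9.5% → £15.99
Phone case £49.87: all other goods → 8% → £3.99
Subtotal = £712.10; tax = £50.98; total due = £763.08

£763.08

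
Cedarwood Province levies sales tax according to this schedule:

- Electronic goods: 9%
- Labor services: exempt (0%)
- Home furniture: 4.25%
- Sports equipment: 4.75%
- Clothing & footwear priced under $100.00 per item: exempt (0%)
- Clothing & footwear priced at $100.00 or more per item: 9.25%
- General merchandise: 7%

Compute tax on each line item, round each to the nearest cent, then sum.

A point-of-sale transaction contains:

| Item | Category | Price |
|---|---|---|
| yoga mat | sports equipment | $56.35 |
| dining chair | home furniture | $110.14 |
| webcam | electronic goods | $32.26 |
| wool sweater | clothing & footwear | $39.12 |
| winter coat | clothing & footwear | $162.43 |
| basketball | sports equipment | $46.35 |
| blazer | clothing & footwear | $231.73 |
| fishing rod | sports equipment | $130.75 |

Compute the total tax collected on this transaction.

Yoga mat $56.35: sports equipment → 4.75% → $2.68
Dining chair $110.14: home furniture → 4.25% → $4.68
Webcam $32.26: electronic goods → 9% → $2.90
Wool sweater $39.12: clothing & footwear, under $100.00 → 0% → $0.00
Winter coat $162.43: clothing & footwear, $100.00 or more → 9.25% → $15.02
Basketball $46.35: sports equipment → 4.75% → $2.20
Blazer $231.73: clothing & footwear, $100.00 or more → 9.25% → $21.44
Fishing rod $130.75: sports equipment → 4.75% → $6.21
Total tax = $2.68 + $4.68 + $2.90 + $15.02 + $2.20 + $21.44 + $6.21 = $55.13

$55.13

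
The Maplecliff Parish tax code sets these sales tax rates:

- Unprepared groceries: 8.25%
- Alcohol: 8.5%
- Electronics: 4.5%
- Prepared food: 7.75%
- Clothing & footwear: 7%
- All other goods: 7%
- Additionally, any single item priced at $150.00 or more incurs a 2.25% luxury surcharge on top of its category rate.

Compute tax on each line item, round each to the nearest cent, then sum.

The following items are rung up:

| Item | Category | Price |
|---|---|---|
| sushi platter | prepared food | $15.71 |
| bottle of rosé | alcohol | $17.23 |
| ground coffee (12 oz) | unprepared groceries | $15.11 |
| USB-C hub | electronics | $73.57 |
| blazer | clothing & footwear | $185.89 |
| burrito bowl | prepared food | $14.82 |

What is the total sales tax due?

Sushi platter $15.71: prepared food → 7.75% → $1.22
Bottle of rosé $17.23: alcohol → 8.5% → $1.46
Ground coffee (12 oz) $15.11: unprepared groceries → 8.25% → $1.25
USB-C hub $73.57: electronics → 4.5% → $3.31
Blazer $185.89: clothing & footwear → 7% + 2.25% surcharge = 9.25% → $17.19
Burrito bowl $14.82: prepared food → 7.75% → $1.15
Total tax = $1.22 + $1.46 + $1.25 + $3.31 + $17.19 + $1.15 = $25.58

$25.58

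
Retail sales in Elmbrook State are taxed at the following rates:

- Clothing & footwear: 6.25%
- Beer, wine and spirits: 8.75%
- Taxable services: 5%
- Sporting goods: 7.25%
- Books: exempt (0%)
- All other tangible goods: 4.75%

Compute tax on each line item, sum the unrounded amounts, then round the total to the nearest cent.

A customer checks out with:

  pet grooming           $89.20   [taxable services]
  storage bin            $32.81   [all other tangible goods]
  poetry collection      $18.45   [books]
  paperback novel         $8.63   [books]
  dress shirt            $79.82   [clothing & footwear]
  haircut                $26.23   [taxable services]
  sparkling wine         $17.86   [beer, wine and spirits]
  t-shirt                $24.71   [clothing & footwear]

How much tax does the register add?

$15.43

Pet grooming $89.20: taxable services → 5% → $4.46
Storage bin $32.81: all other tangible goods → 4.75% → $1.558475
Poetry collection $18.45: books → 0% → $0.00
Paperback novel $8.63: books → 0% → $0.00
Dress shirt $79.82: clothing & footwear → 6.25% → $4.98875
Haircut $26.23: taxable services → 5% → $1.3115
Sparkling wine $17.86: beer, wine and spirits → 8.75% → $1.56275
T-shirt $24.71: clothing & footwear → 6.25% → $1.544375
Unrounded tax sum = $15.42585 → $15.43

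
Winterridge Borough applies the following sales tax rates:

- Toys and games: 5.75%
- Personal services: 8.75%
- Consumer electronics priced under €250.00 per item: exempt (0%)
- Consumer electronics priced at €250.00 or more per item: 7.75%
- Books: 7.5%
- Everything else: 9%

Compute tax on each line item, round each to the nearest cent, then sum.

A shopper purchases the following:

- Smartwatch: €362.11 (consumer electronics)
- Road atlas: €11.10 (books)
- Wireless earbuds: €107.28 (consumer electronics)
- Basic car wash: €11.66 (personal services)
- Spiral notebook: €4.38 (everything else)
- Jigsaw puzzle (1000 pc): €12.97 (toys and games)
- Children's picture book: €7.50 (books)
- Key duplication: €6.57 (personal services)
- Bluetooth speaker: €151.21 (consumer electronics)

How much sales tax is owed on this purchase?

€32.18

Smartwatch €362.11: consumer electronics, €250.00 or more → 7.75% → €28.06
Road atlas €11.10: books → 7.5% → €0.83
Wireless earbuds €107.28: consumer electronics, under €250.00 → 0% → €0.00
Basic car wash €11.66: personal services → 8.75% → €1.02
Spiral notebook €4.38: everything else → 9% → €0.39
Jigsaw puzzle (1000 pc) €12.97: toys and games → 5.75% → €0.75
Children's picture book €7.50: books → 7.5% → €0.56
Key duplication €6.57: personal services → 8.75% → €0.57
Bluetooth speaker €151.21: consumer electronics, under €250.00 → 0% → €0.00
Total tax = €28.06 + €0.83 + €1.02 + €0.39 + €0.75 + €0.56 + €0.57 = €32.18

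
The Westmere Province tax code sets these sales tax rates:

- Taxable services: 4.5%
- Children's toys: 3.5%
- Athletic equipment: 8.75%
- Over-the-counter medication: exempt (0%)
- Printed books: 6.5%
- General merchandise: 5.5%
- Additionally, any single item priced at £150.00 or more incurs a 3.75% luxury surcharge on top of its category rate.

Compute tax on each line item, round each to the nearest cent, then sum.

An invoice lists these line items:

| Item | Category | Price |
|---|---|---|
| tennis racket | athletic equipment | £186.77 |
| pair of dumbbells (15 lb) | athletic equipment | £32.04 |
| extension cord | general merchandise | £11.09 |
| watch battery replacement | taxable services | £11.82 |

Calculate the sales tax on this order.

Tennis racket £186.77: athletic equipment → 8.75% + 3.75% surcharge = 12.5% → £23.35
Pair of dumbbells (15 lb) £32.04: athletic equipment → 8.75% → £2.80
Extension cord £11.09: general merchandise → 5.5% → £0.61
Watch battery replacement £11.82: taxable services → 4.5% → £0.53
Total tax = £23.35 + £2.80 + £0.61 + £0.53 = £27.29

£27.29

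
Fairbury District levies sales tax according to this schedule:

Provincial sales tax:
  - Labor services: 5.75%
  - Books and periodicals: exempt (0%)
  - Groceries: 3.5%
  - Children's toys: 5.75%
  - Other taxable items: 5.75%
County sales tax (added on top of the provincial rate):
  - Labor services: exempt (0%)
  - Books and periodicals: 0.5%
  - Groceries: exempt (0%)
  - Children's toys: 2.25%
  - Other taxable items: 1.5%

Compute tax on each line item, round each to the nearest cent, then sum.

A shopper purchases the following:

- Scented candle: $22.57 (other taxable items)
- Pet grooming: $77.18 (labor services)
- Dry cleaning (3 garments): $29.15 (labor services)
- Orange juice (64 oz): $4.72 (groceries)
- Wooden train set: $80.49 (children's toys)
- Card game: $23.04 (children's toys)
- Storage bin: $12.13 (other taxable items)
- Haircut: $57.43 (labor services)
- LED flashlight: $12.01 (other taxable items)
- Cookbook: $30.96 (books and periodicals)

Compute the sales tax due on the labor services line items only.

$9.42

Pet grooming $77.18: labor services → 5.75% + 0% county = 5.75% → $4.44
Dry cleaning (3 garments) $29.15: labor services → 5.75% + 0% county = 5.75% → $1.68
Haircut $57.43: labor services → 5.75% + 0% county = 5.75% → $3.30
Tax on labor services = $4.44 + $1.68 + $3.30 = $9.42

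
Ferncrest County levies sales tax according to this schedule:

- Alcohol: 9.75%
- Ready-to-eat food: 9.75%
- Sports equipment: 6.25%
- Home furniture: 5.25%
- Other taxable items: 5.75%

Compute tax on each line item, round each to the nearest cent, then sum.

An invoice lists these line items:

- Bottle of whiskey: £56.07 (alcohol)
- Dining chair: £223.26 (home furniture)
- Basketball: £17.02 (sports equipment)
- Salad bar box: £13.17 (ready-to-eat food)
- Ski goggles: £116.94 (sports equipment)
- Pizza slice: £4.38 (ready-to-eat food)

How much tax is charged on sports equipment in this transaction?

Basketball £17.02: sports equipment → 6.25% → £1.06
Ski goggles £116.94: sports equipment → 6.25% → £7.31
Tax on sports equipment = £1.06 + £7.31 = £8.37

£8.37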